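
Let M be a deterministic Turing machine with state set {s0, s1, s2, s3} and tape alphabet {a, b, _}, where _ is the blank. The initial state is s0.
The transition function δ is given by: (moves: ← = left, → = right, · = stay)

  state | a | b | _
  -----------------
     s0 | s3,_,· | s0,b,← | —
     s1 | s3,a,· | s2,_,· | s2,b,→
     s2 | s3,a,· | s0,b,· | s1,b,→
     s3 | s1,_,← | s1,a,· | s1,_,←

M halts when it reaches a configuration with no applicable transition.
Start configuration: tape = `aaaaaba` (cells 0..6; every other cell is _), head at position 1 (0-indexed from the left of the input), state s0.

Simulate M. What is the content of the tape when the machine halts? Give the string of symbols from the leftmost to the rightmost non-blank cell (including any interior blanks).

bbbbbbba

s0 | __a[a]aaaba   read a → write _, move ·, go to s3
s3 | __a[_]aaaba   read _ → write _, move ←, go to s1
s1 | __[a]_aaaba   read a → write a, move ·, go to s3
s3 | __[a]_aaaba   read a → write _, move ←, go to s1
s1 | _[_]__aaaba   read _ → write b, move →, go to s2
s2 | _b[_]_aaaba   read _ → write b, move →, go to s1
s1 | _bb[_]aaaba   read _ → write b, move →, go to s2
s2 | _bbb[a]aaba   read a → write a, move ·, go to s3
s3 | _bbb[a]aaba   read a → write _, move ←, go to s1
s1 | _bb[b]_aaba   read b → write _, move ·, go to s2
s2 | _bb[_]_aaba   read _ → write b, move →, go to s1
s1 | _bbb[_]aaba   read _ → write b, move →, go to s2
s2 | _bbbb[a]aba   read a → write a, move ·, go to s3
s3 | _bbbb[a]aba   read a → write _, move ←, go to s1
s1 | _bbb[b]_aba   read b → write _, move ·, go to s2
s2 | _bbb[_]_aba   read _ → write b, move →, go to s1
s1 | _bbbb[_]aba   read _ → write b, move →, go to s2
s2 | _bbbbb[a]ba   read a → write a, move ·, go to s3
s3 | _bbbbb[a]ba   read a → write _, move ←, go to s1
s1 | _bbbb[b]_ba   read b → write _, move ·, go to s2
s2 | _bbbb[_]_ba   read _ → write b, move →, go to s1
s1 | _bbbbb[_]ba   read _ → write b, move →, go to s2
s2 | _bbbbbb[b]a   read b → write b, move ·, go to s0
s0 | _bbbbbb[b]a   read b → write b, move ←, go to s0
s0 | _bbbbb[b]ba   read b → write b, move ←, go to s0
s0 | _bbbb[b]bba   read b → write b, move ←, go to s0
s0 | _bbb[b]bbba   read b → write b, move ←, go to s0
s0 | _bb[b]bbbba   read b → write b, move ←, go to s0
s0 | _b[b]bbbbba   read b → write b, move ←, go to s0
s0 | _[b]bbbbbba   read b → write b, move ←, go to s0
s0 | [_]bbbbbbba
The non-blank tape span at halt is bbbbbbba.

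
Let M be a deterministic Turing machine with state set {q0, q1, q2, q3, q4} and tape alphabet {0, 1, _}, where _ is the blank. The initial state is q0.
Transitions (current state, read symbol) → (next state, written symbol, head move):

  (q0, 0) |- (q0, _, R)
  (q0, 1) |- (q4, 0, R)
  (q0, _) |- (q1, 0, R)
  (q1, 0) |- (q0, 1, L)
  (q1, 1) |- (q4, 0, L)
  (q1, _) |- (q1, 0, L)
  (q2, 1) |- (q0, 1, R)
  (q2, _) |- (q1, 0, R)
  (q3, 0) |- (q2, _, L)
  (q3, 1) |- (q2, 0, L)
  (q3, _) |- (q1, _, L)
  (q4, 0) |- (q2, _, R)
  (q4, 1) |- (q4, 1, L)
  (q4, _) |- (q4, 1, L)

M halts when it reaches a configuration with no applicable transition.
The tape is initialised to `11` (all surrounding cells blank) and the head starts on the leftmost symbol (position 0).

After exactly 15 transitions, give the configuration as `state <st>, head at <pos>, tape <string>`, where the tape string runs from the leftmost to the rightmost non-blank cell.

state q0, head at 3, tape 1_10

q0 | [1]1____   read 1 → write 0, move R, go to q4
q4 | 0[1]____   read 1 → write 1, move L, go to q4
q4 | [0]1____   read 0 → write _, move R, go to q2
q2 | _[1]____   read 1 → write 1, move R, go to q0
q0 | _1[_]___   read _ → write 0, move R, go to q1
q1 | _10[_]__   read _ → write 0, move L, go to q1
q1 | _1[0]0__   read 0 → write 1, move L, go to q0
q0 | _[1]10__   read 1 → write 0, move R, go to q4
q4 | _0[1]0__   read 1 → write 1, move L, go to q4
q4 | _[0]10__   read 0 → write _, move R, go to q2
q2 | __[1]0__   read 1 → write 1, move R, go to q0
q0 | __1[0]__   read 0 → write _, move R, go to q0
q0 | __1_[_]_   read _ → write 0, move R, go to q1
q1 | __1_0[_]   read _ → write 0, move L, go to q1
q1 | __1_[0]0   read 0 → write 1, move L, go to q0
q0 | __1[_]10
After 15 steps: state q0, head at 3, tape 1_10.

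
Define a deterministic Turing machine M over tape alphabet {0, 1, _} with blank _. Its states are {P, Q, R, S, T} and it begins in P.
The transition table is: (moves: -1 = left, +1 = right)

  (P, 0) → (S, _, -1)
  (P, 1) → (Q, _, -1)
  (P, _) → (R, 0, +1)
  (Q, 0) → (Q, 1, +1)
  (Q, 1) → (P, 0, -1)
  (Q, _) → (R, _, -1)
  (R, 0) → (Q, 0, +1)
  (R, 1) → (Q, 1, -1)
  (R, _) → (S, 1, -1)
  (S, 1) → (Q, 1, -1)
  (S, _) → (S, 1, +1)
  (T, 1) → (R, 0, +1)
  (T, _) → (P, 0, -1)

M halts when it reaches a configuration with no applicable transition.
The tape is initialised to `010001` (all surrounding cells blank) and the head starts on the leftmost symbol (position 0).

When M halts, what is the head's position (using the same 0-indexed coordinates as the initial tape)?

-5

state=P head=0 tape=_____[0]10001   (P,0)→(S,_,-1)
state=S head=-1 tape=____[_]_10001   (S,_)→(S,1,+1)
state=S head=0 tape=____1[_]10001   (S,_)→(S,1,+1)
state=S head=1 tape=____11[1]0001   (S,1)→(Q,1,-1)
state=Q head=0 tape=____1[1]10001   (Q,1)→(P,0,-1)
state=P head=-1 tape=____[1]010001   (P,1)→(Q,_,-1)
state=Q head=-2 tape=___[_]_010001   (Q,_)→(R,_,-1)
state=R head=-3 tape=__[_]__010001   (R,_)→(S,1,-1)
state=S head=-4 tape=_[_]1__010001   (S,_)→(S,1,+1)
state=S head=-3 tape=_1[1]__010001   (S,1)→(Q,1,-1)
state=Q head=-4 tape=_[1]1__010001   (Q,1)→(P,0,-1)
state=P head=-5 tape=[_]01__010001   (P,_)→(R,0,+1)
state=R head=-4 tape=0[0]1__010001   (R,0)→(Q,0,+1)
state=Q head=-3 tape=00[1]__010001   (Q,1)→(P,0,-1)
state=P head=-4 tape=0[0]0__010001   (P,0)→(S,_,-1)
state=S head=-5 tape=[0]_0__010001
At halt the head is at cell -5.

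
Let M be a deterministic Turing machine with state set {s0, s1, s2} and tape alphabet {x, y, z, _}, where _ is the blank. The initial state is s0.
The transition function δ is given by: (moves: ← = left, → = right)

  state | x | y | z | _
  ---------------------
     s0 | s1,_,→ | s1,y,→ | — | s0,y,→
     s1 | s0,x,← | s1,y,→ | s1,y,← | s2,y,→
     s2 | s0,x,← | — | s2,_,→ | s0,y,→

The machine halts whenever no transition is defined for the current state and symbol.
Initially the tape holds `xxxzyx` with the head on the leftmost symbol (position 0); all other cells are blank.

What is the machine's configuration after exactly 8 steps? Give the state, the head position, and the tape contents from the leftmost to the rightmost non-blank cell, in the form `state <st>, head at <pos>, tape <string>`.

state s1, head at 2, tape yy_yyx

state=s0 head=0 tape=[x]xxzyx   (s0,x)→(s1,_,→)
state=s1 head=1 tape=_[x]xzyx   (s1,x)→(s0,x,←)
state=s0 head=0 tape=[_]xxzyx   (s0,_)→(s0,y,→)
state=s0 head=1 tape=y[x]xzyx   (s0,x)→(s1,_,→)
state=s1 head=2 tape=y_[x]zyx   (s1,x)→(s0,x,←)
state=s0 head=1 tape=y[_]xzyx   (s0,_)→(s0,y,→)
state=s0 head=2 tape=yy[x]zyx   (s0,x)→(s1,_,→)
state=s1 head=3 tape=yy_[z]yx   (s1,z)→(s1,y,←)
state=s1 head=2 tape=yy[_]yyx
After 8 steps: state s1, head at 2, tape yy_yyx.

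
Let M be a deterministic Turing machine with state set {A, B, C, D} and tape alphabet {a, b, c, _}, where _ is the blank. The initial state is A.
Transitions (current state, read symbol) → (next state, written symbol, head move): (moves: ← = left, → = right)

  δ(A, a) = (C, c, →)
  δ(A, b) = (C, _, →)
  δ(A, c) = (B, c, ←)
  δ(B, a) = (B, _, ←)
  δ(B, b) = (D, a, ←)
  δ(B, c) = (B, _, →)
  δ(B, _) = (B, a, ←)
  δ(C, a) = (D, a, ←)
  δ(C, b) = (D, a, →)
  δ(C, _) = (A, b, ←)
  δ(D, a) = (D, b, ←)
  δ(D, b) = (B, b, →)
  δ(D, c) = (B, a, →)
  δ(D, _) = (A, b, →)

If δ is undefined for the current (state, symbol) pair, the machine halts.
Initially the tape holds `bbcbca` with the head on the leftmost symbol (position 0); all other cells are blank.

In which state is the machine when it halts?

A | __[b]bcbca   read b → write _, move →, go to C
C | ___[b]cbca   read b → write a, move →, go to D
D | ___a[c]bca   read c → write a, move →, go to B
B | ___aa[b]ca   read b → write a, move ←, go to D
D | ___a[a]aca   read a → write b, move ←, go to D
D | ___[a]baca   read a → write b, move ←, go to D
D | __[_]bbaca   read _ → write b, move →, go to A
A | __b[b]baca   read b → write _, move →, go to C
C | __b_[b]aca   read b → write a, move →, go to D
D | __b_a[a]ca   read a → write b, move ←, go to D
D | __b_[a]bca   read a → write b, move ←, go to D
D | __b[_]bbca   read _ → write b, move →, go to A
A | __bb[b]bca   read b → write _, move →, go to C
C | __bb_[b]ca   read b → write a, move →, go to D
D | __bb_a[c]a   read c → write a, move →, go to B
B | __bb_aa[a]   read a → write _, move ←, go to B
B | __bb_a[a]_   read a → write _, move ←, go to B
B | __bb_[a]__   read a → write _, move ←, go to B
B | __bb[_]___   read _ → write a, move ←, go to B
B | __b[b]a___   read b → write a, move ←, go to D
D | __[b]aa___   read b → write b, move →, go to B
B | __b[a]a___   read a → write _, move ←, go to B
B | __[b]_a___   read b → write a, move ←, go to D
D | _[_]a_a___   read _ → write b, move →, go to A
A | _b[a]_a___   read a → write c, move →, go to C
C | _bc[_]a___   read _ → write b, move ←, go to A
A | _b[c]ba___   read c → write c, move ←, go to B
B | _[b]cba___   read b → write a, move ←, go to D
D | [_]acba___   read _ → write b, move →, go to A
A | b[a]cba___   read a → write c, move →, go to C
C | bc[c]ba___
No transition is defined for (C, c); M halts in state C.

C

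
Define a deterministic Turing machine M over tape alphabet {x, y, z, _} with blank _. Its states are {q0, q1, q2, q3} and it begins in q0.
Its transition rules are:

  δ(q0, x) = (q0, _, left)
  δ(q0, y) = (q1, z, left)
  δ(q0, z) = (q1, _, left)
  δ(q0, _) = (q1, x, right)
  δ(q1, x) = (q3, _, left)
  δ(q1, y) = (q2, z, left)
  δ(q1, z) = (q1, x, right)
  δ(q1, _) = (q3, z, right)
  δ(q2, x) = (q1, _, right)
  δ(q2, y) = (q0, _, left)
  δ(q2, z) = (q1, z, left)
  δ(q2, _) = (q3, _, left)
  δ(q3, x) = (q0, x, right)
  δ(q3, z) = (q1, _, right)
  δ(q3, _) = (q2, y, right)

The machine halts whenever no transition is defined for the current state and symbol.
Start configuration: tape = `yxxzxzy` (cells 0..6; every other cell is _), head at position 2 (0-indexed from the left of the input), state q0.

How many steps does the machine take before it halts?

24

q0 | _yx[x]zxzy___   read x → write _, move left, go to q0
q0 | _y[x]_zxzy___   read x → write _, move left, go to q0
q0 | _[y]__zxzy___   read y → write z, move left, go to q1
q1 | [_]z__zxzy___   read _ → write z, move right, go to q3
q3 | z[z]__zxzy___   read z → write _, move right, go to q1
q1 | z_[_]_zxzy___   read _ → write z, move right, go to q3
q3 | z_z[_]zxzy___   read _ → write y, move right, go to q2
q2 | z_zy[z]xzy___   read z → write z, move left, go to q1
q1 | z_z[y]zxzy___   read y → write z, move left, go to q2
q2 | z_[z]zzxzy___   read z → write z, move left, go to q1
q1 | z[_]zzzxzy___   read _ → write z, move right, go to q3
q3 | zz[z]zzxzy___   read z → write _, move right, go to q1
q1 | zz_[z]zxzy___   read z → write x, move right, go to q1
q1 | zz_x[z]xzy___   read z → write x, move right, go to q1
q1 | zz_xx[x]zy___   read x → write _, move left, go to q3
q3 | zz_x[x]_zy___   read x → write x, move right, go to q0
q0 | zz_xx[_]zy___   read _ → write x, move right, go to q1
q1 | zz_xxx[z]y___   read z → write x, move right, go to q1
q1 | zz_xxxx[y]___   read y → write z, move left, go to q2
q2 | zz_xxx[x]z___   read x → write _, move right, go to q1
q1 | zz_xxx_[z]___   read z → write x, move right, go to q1
q1 | zz_xxx_x[_]__   read _ → write z, move right, go to q3
q3 | zz_xxx_xz[_]_   read _ → write y, move right, go to q2
q2 | zz_xxx_xzy[_]   read _ → write _, move left, go to q3
q3 | zz_xxx_xz[y]_
M halts after 24 transitions.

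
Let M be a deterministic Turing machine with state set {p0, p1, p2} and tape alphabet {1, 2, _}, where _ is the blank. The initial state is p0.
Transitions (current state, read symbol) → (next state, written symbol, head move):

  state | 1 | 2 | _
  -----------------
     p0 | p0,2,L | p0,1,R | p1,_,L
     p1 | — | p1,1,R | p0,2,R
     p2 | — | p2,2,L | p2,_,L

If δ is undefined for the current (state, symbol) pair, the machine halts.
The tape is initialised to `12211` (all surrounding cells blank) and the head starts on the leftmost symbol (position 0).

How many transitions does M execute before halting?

38

state=p0 head=0 tape=____[1]2211_   (p0,1)→(p0,2,L)
state=p0 head=-1 tape=___[_]22211_   (p0,_)→(p1,_,L)
state=p1 head=-2 tape=__[_]_22211_   (p1,_)→(p0,2,R)
state=p0 head=-1 tape=__2[_]22211_   (p0,_)→(p1,_,L)
state=p1 head=-2 tape=__[2]_22211_   (p1,2)→(p1,1,R)
state=p1 head=-1 tape=__1[_]22211_   (p1,_)→(p0,2,R)
state=p0 head=0 tape=__12[2]2211_   (p0,2)→(p0,1,R)
state=p0 head=1 tape=__121[2]211_   (p0,2)→(p0,1,R)
state=p0 head=2 tape=__1211[2]11_   (p0,2)→(p0,1,R)
state=p0 head=3 tape=__12111[1]1_   (p0,1)→(p0,2,L)
state=p0 head=2 tape=__1211[1]21_   (p0,1)→(p0,2,L)
state=p0 head=1 tape=__121[1]221_   (p0,1)→(p0,2,L)
state=p0 head=0 tape=__12[1]2221_   (p0,1)→(p0,2,L)
state=p0 head=-1 tape=__1[2]22221_   (p0,2)→(p0,1,R)
state=p0 head=0 tape=__11[2]2221_   (p0,2)→(p0,1,R)
state=p0 head=1 tape=__111[2]221_   (p0,2)→(p0,1,R)
state=p0 head=2 tape=__1111[2]21_   (p0,2)→(p0,1,R)
state=p0 head=3 tape=__11111[2]1_   (p0,2)→(p0,1,R)
state=p0 head=4 tape=__111111[1]_   (p0,1)→(p0,2,L)
state=p0 head=3 tape=__11111[1]2_   (p0,1)→(p0,2,L)
state=p0 head=2 tape=__1111[1]22_   (p0,1)→(p0,2,L)
state=p0 head=1 tape=__111[1]222_   (p0,1)→(p0,2,L)
state=p0 head=0 tape=__11[1]2222_   (p0,1)→(p0,2,L)
state=p0 head=-1 tape=__1[1]22222_   (p0,1)→(p0,2,L)
state=p0 head=-2 tape=__[1]222222_   (p0,1)→(p0,2,L)
state=p0 head=-3 tape=_[_]2222222_   (p0,_)→(p1,_,L)
state=p1 head=-4 tape=[_]_2222222_   (p1,_)→(p0,2,R)
state=p0 head=-3 tape=2[_]2222222_   (p0,_)→(p1,_,L)
state=p1 head=-4 tape=[2]_2222222_   (p1,2)→(p1,1,R)
state=p1 head=-3 tape=1[_]2222222_   (p1,_)→(p0,2,R)
state=p0 head=-2 tape=12[2]222222_   (p0,2)→(p0,1,R)
state=p0 head=-1 tape=121[2]22222_   (p0,2)→(p0,1,R)
state=p0 head=0 tape=1211[2]2222_   (p0,2)→(p0,1,R)
state=p0 head=1 tape=12111[2]222_   (p0,2)→(p0,1,R)
state=p0 head=2 tape=121111[2]22_   (p0,2)→(p0,1,R)
state=p0 head=3 tape=1211111[2]2_   (p0,2)→(p0,1,R)
state=p0 head=4 tape=12111111[2]_   (p0,2)→(p0,1,R)
state=p0 head=5 tape=121111111[_]   (p0,_)→(p1,_,L)
state=p1 head=4 tape=12111111[1]_
M halts after 38 transitions.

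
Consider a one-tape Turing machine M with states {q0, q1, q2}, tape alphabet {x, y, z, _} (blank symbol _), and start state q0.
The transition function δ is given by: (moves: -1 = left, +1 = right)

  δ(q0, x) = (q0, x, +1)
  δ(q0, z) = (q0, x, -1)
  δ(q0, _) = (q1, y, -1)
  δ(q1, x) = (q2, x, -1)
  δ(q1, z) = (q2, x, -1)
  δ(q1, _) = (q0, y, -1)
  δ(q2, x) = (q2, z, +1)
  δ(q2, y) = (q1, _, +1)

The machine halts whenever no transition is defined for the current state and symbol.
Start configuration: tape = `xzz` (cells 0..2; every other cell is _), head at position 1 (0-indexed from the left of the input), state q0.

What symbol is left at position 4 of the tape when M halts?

q0 | x[z]z__   read z → write x, move -1, go to q0
q0 | [x]xz__   read x → write x, move +1, go to q0
q0 | x[x]z__   read x → write x, move +1, go to q0
q0 | xx[z]__   read z → write x, move -1, go to q0
q0 | x[x]x__   read x → write x, move +1, go to q0
q0 | xx[x]__   read x → write x, move +1, go to q0
q0 | xxx[_]_   read _ → write y, move -1, go to q1
q1 | xx[x]y_   read x → write x, move -1, go to q2
q2 | x[x]xy_   read x → write z, move +1, go to q2
q2 | xz[x]y_   read x → write z, move +1, go to q2
q2 | xzz[y]_   read y → write _, move +1, go to q1
q1 | xzz_[_]   read _ → write y, move -1, go to q0
q0 | xzz[_]y   read _ → write y, move -1, go to q1
q1 | xz[z]yy   read z → write x, move -1, go to q2
q2 | x[z]xyy
Cell 4 holds y when M halts.

y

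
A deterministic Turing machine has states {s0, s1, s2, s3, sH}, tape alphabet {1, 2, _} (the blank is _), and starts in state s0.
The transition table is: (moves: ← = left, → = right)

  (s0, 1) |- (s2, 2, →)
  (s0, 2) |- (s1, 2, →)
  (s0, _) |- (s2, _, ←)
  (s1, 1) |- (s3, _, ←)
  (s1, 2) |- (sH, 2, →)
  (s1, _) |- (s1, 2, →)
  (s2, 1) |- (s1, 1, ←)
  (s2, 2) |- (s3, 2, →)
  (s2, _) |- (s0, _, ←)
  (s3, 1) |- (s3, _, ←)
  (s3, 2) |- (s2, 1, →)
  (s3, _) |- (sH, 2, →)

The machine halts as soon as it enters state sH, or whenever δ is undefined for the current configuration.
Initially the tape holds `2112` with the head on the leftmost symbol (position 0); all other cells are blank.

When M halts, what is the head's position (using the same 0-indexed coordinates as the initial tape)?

4

s0 | [2]112_   read 2 → write 2, move →, go to s1
s1 | 2[1]12_   read 1 → write _, move ←, go to s3
s3 | [2]_12_   read 2 → write 1, move →, go to s2
s2 | 1[_]12_   read _ → write _, move ←, go to s0
s0 | [1]_12_   read 1 → write 2, move →, go to s2
s2 | 2[_]12_   read _ → write _, move ←, go to s0
s0 | [2]_12_   read 2 → write 2, move →, go to s1
s1 | 2[_]12_   read _ → write 2, move →, go to s1
s1 | 22[1]2_   read 1 → write _, move ←, go to s3
s3 | 2[2]_2_   read 2 → write 1, move →, go to s2
s2 | 21[_]2_   read _ → write _, move ←, go to s0
s0 | 2[1]_2_   read 1 → write 2, move →, go to s2
s2 | 22[_]2_   read _ → write _, move ←, go to s0
s0 | 2[2]_2_   read 2 → write 2, move →, go to s1
s1 | 22[_]2_   read _ → write 2, move →, go to s1
s1 | 222[2]_   read 2 → write 2, move →, go to sH
sH | 2222[_]
At halt the head is at cell 4.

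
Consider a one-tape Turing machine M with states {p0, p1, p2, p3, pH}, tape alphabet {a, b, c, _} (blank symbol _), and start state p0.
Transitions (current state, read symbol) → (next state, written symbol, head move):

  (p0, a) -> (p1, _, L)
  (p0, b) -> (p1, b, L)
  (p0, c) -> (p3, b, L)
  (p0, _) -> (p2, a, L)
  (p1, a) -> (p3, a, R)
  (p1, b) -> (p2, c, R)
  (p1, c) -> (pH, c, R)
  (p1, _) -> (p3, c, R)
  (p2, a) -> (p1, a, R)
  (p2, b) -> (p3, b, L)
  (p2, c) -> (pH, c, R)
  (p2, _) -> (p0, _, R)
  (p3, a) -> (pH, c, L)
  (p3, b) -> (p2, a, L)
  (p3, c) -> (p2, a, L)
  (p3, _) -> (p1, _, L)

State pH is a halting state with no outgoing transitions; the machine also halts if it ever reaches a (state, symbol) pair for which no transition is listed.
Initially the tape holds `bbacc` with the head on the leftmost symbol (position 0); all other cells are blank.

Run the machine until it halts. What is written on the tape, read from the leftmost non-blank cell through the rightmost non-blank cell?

p0 | _[b]bacc   read b → write b, move L, go to p1
p1 | [_]bbacc   read _ → write c, move R, go to p3
p3 | c[b]bacc   read b → write a, move L, go to p2
p2 | [c]abacc   read c → write c, move R, go to pH
pH | c[a]bacc
The non-blank tape span at halt is cabacc.

cabacc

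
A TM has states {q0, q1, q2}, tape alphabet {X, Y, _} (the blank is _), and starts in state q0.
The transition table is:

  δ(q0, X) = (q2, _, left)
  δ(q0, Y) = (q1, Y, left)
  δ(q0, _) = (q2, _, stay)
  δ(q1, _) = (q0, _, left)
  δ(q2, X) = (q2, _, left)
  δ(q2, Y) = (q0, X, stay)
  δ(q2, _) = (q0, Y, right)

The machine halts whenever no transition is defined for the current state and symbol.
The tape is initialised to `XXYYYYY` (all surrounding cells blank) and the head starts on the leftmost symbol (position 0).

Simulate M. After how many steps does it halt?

state=q0 head=0 tape=__[X]XYYYYY   (q0,X)→(q2,_,left)
state=q2 head=-1 tape=_[_]_XYYYYY   (q2,_)→(q0,Y,right)
state=q0 head=0 tape=_Y[_]XYYYYY   (q0,_)→(q2,_,stay)
state=q2 head=0 tape=_Y[_]XYYYYY   (q2,_)→(q0,Y,right)
state=q0 head=1 tape=_YY[X]YYYYY   (q0,X)→(q2,_,left)
state=q2 head=0 tape=_Y[Y]_YYYYY   (q2,Y)→(q0,X,stay)
state=q0 head=0 tape=_Y[X]_YYYYY   (q0,X)→(q2,_,left)
state=q2 head=-1 tape=_[Y]__YYYYY   (q2,Y)→(q0,X,stay)
state=q0 head=-1 tape=_[X]__YYYYY   (q0,X)→(q2,_,left)
state=q2 head=-2 tape=[_]___YYYYY   (q2,_)→(q0,Y,right)
state=q0 head=-1 tape=Y[_]__YYYYY   (q0,_)→(q2,_,stay)
state=q2 head=-1 tape=Y[_]__YYYYY   (q2,_)→(q0,Y,right)
state=q0 head=0 tape=YY[_]_YYYYY   (q0,_)→(q2,_,stay)
state=q2 head=0 tape=YY[_]_YYYYY   (q2,_)→(q0,Y,right)
state=q0 head=1 tape=YYY[_]YYYYY   (q0,_)→(q2,_,stay)
state=q2 head=1 tape=YYY[_]YYYYY   (q2,_)→(q0,Y,right)
state=q0 head=2 tape=YYYY[Y]YYYY   (q0,Y)→(q1,Y,left)
state=q1 head=1 tape=YYY[Y]YYYYY
M halts after 17 transitions.

17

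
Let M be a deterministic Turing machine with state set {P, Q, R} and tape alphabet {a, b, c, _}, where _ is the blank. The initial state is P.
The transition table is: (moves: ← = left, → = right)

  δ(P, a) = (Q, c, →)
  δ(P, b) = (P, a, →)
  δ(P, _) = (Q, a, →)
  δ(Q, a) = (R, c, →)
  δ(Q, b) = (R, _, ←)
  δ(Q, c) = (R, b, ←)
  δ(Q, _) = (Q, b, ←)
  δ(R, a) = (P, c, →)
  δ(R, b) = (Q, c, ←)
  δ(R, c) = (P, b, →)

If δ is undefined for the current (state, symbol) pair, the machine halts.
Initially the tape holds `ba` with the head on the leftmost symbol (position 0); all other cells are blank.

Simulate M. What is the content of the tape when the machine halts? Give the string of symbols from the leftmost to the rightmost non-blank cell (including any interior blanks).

P | [b]a___   read b → write a, move →, go to P
P | a[a]___   read a → write c, move →, go to Q
Q | ac[_]__   read _ → write b, move ←, go to Q
Q | a[c]b__   read c → write b, move ←, go to R
R | [a]bb__   read a → write c, move →, go to P
P | c[b]b__   read b → write a, move →, go to P
P | ca[b]__   read b → write a, move →, go to P
P | caa[_]_   read _ → write a, move →, go to Q
Q | caaa[_]   read _ → write b, move ←, go to Q
Q | caa[a]b   read a → write c, move →, go to R
R | caac[b]   read b → write c, move ←, go to Q
Q | caa[c]c   read c → write b, move ←, go to R
R | ca[a]bc   read a → write c, move →, go to P
P | cac[b]c   read b → write a, move →, go to P
P | caca[c]
The non-blank tape span at halt is cacac.

cacac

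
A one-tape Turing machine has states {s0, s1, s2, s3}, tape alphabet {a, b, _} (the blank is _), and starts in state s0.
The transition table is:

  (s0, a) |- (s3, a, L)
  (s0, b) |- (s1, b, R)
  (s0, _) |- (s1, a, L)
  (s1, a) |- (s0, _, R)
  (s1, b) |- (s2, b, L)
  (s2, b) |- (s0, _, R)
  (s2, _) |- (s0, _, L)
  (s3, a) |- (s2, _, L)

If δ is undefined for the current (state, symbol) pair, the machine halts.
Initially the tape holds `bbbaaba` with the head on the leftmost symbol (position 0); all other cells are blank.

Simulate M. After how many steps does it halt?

9

state=s0 head=0 tape=[b]bbaaba   (s0,b)→(s1,b,R)
state=s1 head=1 tape=b[b]baaba   (s1,b)→(s2,b,L)
state=s2 head=0 tape=[b]bbaaba   (s2,b)→(s0,_,R)
state=s0 head=1 tape=_[b]baaba   (s0,b)→(s1,b,R)
state=s1 head=2 tape=_b[b]aaba   (s1,b)→(s2,b,L)
state=s2 head=1 tape=_[b]baaba   (s2,b)→(s0,_,R)
state=s0 head=2 tape=__[b]aaba   (s0,b)→(s1,b,R)
state=s1 head=3 tape=__b[a]aba   (s1,a)→(s0,_,R)
state=s0 head=4 tape=__b_[a]ba   (s0,a)→(s3,a,L)
state=s3 head=3 tape=__b[_]aba
M halts after 9 transitions.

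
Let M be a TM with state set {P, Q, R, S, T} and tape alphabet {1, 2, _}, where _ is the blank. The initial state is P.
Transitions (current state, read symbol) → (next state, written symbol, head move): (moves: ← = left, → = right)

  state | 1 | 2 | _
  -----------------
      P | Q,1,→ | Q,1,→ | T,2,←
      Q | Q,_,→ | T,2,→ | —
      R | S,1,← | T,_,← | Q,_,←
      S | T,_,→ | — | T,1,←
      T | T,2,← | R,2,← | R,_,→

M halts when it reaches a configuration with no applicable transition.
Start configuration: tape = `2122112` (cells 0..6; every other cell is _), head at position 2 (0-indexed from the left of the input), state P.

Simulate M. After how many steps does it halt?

P | 21[2]2112   read 2 → write 1, move →, go to Q
Q | 211[2]112   read 2 → write 2, move →, go to T
T | 2112[1]12   read 1 → write 2, move ←, go to T
T | 211[2]212   read 2 → write 2, move ←, go to R
R | 21[1]2212   read 1 → write 1, move ←, go to S
S | 2[1]12212   read 1 → write _, move →, go to T
T | 2_[1]2212   read 1 → write 2, move ←, go to T
T | 2[_]22212   read _ → write _, move →, go to R
R | 2_[2]2212   read 2 → write _, move ←, go to T
T | 2[_]_2212   read _ → write _, move →, go to R
R | 2_[_]2212   read _ → write _, move ←, go to Q
Q | 2[_]_2212
M halts after 11 transitions.

11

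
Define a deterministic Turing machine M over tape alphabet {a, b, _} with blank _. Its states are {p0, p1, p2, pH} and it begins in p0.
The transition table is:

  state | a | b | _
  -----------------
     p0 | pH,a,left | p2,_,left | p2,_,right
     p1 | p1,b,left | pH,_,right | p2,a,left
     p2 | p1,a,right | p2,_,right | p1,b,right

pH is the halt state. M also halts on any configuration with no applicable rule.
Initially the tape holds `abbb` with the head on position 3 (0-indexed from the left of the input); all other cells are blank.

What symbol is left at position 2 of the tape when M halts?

state=p0 head=3 tape=abb[b]__   (p0,b)→(p2,_,left)
state=p2 head=2 tape=ab[b]___   (p2,b)→(p2,_,right)
state=p2 head=3 tape=ab_[_]__   (p2,_)→(p1,b,right)
state=p1 head=4 tape=ab_b[_]_   (p1,_)→(p2,a,left)
state=p2 head=3 tape=ab_[b]a_   (p2,b)→(p2,_,right)
state=p2 head=4 tape=ab__[a]_   (p2,a)→(p1,a,right)
state=p1 head=5 tape=ab__a[_]   (p1,_)→(p2,a,left)
state=p2 head=4 tape=ab__[a]a   (p2,a)→(p1,a,right)
state=p1 head=5 tape=ab__a[a]   (p1,a)→(p1,b,left)
state=p1 head=4 tape=ab__[a]b   (p1,a)→(p1,b,left)
state=p1 head=3 tape=ab_[_]bb   (p1,_)→(p2,a,left)
state=p2 head=2 tape=ab[_]abb   (p2,_)→(p1,b,right)
state=p1 head=3 tape=abb[a]bb   (p1,a)→(p1,b,left)
state=p1 head=2 tape=ab[b]bbb   (p1,b)→(pH,_,right)
state=pH head=3 tape=ab_[b]bb
Cell 2 holds _ when M halts.

_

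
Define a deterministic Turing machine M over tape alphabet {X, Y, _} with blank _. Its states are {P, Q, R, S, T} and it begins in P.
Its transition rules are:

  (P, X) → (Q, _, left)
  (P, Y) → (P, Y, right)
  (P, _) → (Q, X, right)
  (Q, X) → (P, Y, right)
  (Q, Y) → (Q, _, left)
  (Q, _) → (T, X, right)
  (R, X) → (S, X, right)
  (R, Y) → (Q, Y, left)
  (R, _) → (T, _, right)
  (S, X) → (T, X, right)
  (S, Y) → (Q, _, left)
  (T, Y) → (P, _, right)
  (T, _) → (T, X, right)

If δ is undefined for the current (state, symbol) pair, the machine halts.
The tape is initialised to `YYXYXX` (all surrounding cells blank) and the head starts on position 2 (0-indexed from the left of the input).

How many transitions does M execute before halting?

11

state=P head=2 tape=_YY[X]YXX   (P,X)→(Q,_,left)
state=Q head=1 tape=_Y[Y]_YXX   (Q,Y)→(Q,_,left)
state=Q head=0 tape=_[Y]__YXX   (Q,Y)→(Q,_,left)
state=Q head=-1 tape=[_]___YXX   (Q,_)→(T,X,right)
state=T head=0 tape=X[_]__YXX   (T,_)→(T,X,right)
state=T head=1 tape=XX[_]_YXX   (T,_)→(T,X,right)
state=T head=2 tape=XXX[_]YXX   (T,_)→(T,X,right)
state=T head=3 tape=XXXX[Y]XX   (T,Y)→(P,_,right)
state=P head=4 tape=XXXX_[X]X   (P,X)→(Q,_,left)
state=Q head=3 tape=XXXX[_]_X   (Q,_)→(T,X,right)
state=T head=4 tape=XXXXX[_]X   (T,_)→(T,X,right)
state=T head=5 tape=XXXXXX[X]
M halts after 11 transitions.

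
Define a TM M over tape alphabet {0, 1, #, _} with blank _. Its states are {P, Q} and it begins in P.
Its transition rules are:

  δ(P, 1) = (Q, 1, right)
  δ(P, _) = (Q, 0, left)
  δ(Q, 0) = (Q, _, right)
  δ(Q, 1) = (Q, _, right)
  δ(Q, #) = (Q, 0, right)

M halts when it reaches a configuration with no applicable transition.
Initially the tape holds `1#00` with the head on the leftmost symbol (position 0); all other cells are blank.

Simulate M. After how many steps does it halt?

P | [1]#00_   read 1 → write 1, move right, go to Q
Q | 1[#]00_   read # → write 0, move right, go to Q
Q | 10[0]0_   read 0 → write _, move right, go to Q
Q | 10_[0]_   read 0 → write _, move right, go to Q
Q | 10__[_]
M halts after 4 transitions.

4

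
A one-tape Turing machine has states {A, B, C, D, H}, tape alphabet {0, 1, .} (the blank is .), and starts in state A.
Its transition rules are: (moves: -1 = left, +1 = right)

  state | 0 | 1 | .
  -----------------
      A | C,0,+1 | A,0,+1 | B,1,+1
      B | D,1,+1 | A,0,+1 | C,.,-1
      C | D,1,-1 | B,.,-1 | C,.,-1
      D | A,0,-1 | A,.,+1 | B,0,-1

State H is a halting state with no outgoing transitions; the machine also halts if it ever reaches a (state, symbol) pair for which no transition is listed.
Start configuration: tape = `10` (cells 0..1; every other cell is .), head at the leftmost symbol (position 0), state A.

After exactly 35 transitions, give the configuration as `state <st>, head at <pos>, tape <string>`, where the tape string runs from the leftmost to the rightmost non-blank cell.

A | ..[1]0..   read 1 → write 0, move +1, go to A
A | ..0[0]..   read 0 → write 0, move +1, go to C
C | ..00[.].   read . → write ., move -1, go to C
C | ..0[0]..   read 0 → write 1, move -1, go to D
D | ..[0]1..   read 0 → write 0, move -1, go to A
A | .[.]01..   read . → write 1, move +1, go to B
B | .1[0]1..   read 0 → write 1, move +1, go to D
D | .11[1]..   read 1 → write ., move +1, go to A
A | .11.[.].   read . → write 1, move +1, go to B
B | .11.1[.]   read . → write ., move -1, go to C
C | .11.[1].   read 1 → write ., move -1, go to B
B | .11[.]..   read . → write ., move -1, go to C
C | .1[1]...   read 1 → write ., move -1, go to B
B | .[1]....   read 1 → write 0, move +1, go to A
A | .0[.]...   read . → write 1, move +1, go to B
B | .01[.]..   read . → write ., move -1, go to C
C | .0[1]...   read 1 → write ., move -1, go to B
B | .[0]....   read 0 → write 1, move +1, go to D
D | .1[.]...   read . → write 0, move -1, go to B
B | .[1]0...   read 1 → write 0, move +1, go to A
A | .0[0]...   read 0 → write 0, move +1, go to C
C | .00[.]..   read . → write ., move -1, go to C
C | .0[0]...   read 0 → write 1, move -1, go to D
D | .[0]1...   read 0 → write 0, move -1, go to A
A | [.]01...   read . → write 1, move +1, go to B
B | 1[0]1...   read 0 → write 1, move +1, go to D
D | 11[1]...   read 1 → write ., move +1, go to A
A | 11.[.]..   read . → write 1, move +1, go to B
B | 11.1[.].   read . → write ., move -1, go to C
C | 11.[1]..   read 1 → write ., move -1, go to B
B | 11[.]...   read . → write ., move -1, go to C
C | 1[1]....   read 1 → write ., move -1, go to B
B | [1].....   read 1 → write 0, move +1, go to A
A | 0[.]....   read . → write 1, move +1, go to B
B | 01[.]...   read . → write ., move -1, go to C
C | 0[1]....
After 35 steps: state C, head at -1, tape 01.

state C, head at -1, tape 01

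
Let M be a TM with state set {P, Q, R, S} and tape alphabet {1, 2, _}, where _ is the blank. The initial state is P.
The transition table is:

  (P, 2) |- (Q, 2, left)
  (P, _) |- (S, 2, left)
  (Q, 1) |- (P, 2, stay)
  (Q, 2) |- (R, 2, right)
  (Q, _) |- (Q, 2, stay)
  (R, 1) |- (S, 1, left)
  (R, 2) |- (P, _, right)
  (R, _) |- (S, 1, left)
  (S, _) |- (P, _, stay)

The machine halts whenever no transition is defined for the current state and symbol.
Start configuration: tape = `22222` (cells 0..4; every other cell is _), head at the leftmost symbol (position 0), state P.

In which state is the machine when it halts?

P | _[2]2222_   read 2 → write 2, move left, go to Q
Q | [_]22222_   read _ → write 2, move stay, go to Q
Q | [2]22222_   read 2 → write 2, move right, go to R
R | 2[2]2222_   read 2 → write _, move right, go to P
P | 2_[2]222_   read 2 → write 2, move left, go to Q
Q | 2[_]2222_   read _ → write 2, move stay, go to Q
Q | 2[2]2222_   read 2 → write 2, move right, go to R
R | 22[2]222_   read 2 → write _, move right, go to P
P | 22_[2]22_   read 2 → write 2, move left, go to Q
Q | 22[_]222_   read _ → write 2, move stay, go to Q
Q | 22[2]222_   read 2 → write 2, move right, go to R
R | 222[2]22_   read 2 → write _, move right, go to P
P | 222_[2]2_   read 2 → write 2, move left, go to Q
Q | 222[_]22_   read _ → write 2, move stay, go to Q
Q | 222[2]22_   read 2 → write 2, move right, go to R
R | 2222[2]2_   read 2 → write _, move right, go to P
P | 2222_[2]_   read 2 → write 2, move left, go to Q
Q | 2222[_]2_   read _ → write 2, move stay, go to Q
Q | 2222[2]2_   read 2 → write 2, move right, go to R
R | 22222[2]_   read 2 → write _, move right, go to P
P | 22222_[_]   read _ → write 2, move left, go to S
S | 22222[_]2   read _ → write _, move stay, go to P
P | 22222[_]2   read _ → write 2, move left, go to S
S | 2222[2]22
No transition is defined for (S, 2); M halts in state S.

S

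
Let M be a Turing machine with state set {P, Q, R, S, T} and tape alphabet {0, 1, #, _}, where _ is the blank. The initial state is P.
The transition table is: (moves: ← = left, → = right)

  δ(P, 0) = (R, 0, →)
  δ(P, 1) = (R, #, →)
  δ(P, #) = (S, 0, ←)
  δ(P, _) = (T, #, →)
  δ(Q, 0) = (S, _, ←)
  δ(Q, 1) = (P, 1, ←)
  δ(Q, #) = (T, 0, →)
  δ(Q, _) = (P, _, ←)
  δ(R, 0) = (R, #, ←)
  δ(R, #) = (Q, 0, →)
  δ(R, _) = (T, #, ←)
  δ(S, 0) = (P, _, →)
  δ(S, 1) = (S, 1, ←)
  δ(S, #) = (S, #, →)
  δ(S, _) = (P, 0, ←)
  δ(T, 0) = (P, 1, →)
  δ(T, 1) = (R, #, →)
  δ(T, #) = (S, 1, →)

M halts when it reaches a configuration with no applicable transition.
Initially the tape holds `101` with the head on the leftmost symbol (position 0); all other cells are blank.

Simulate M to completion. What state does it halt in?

P | [1]01____   read 1 → write #, move →, go to R
R | #[0]1____   read 0 → write #, move ←, go to R
R | [#]#1____   read # → write 0, move →, go to Q
Q | 0[#]1____   read # → write 0, move →, go to T
T | 00[1]____   read 1 → write #, move →, go to R
R | 00#[_]___   read _ → write #, move ←, go to T
T | 00[#]#___   read # → write 1, move →, go to S
S | 001[#]___   read # → write #, move →, go to S
S | 001#[_]__   read _ → write 0, move ←, go to P
P | 001[#]0__   read # → write 0, move ←, go to S
S | 00[1]00__   read 1 → write 1, move ←, go to S
S | 0[0]100__   read 0 → write _, move →, go to P
P | 0_[1]00__   read 1 → write #, move →, go to R
R | 0_#[0]0__   read 0 → write #, move ←, go to R
R | 0_[#]#0__   read # → write 0, move →, go to Q
Q | 0_0[#]0__   read # → write 0, move →, go to T
T | 0_00[0]__   read 0 → write 1, move →, go to P
P | 0_001[_]_   read _ → write #, move →, go to T
T | 0_001#[_]
No transition is defined for (T, _); M halts in state T.

T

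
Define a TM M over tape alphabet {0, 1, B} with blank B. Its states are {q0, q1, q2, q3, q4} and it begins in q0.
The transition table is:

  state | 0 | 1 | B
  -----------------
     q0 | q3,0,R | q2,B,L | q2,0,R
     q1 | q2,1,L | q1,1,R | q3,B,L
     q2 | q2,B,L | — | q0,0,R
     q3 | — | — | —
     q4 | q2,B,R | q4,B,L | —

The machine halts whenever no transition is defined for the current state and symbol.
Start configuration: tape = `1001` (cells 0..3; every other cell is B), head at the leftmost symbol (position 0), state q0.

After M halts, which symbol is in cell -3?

state=q0 head=0 tape=BBB[1]001   (q0,1)→(q2,B,L)
state=q2 head=-1 tape=BB[B]B001   (q2,B)→(q0,0,R)
state=q0 head=0 tape=BB0[B]001   (q0,B)→(q2,0,R)
state=q2 head=1 tape=BB00[0]01   (q2,0)→(q2,B,L)
state=q2 head=0 tape=BB0[0]B01   (q2,0)→(q2,B,L)
state=q2 head=-1 tape=BB[0]BB01   (q2,0)→(q2,B,L)
state=q2 head=-2 tape=B[B]BBB01   (q2,B)→(q0,0,R)
state=q0 head=-1 tape=B0[B]BB01   (q0,B)→(q2,0,R)
state=q2 head=0 tape=B00[B]B01   (q2,B)→(q0,0,R)
state=q0 head=1 tape=B000[B]01   (q0,B)→(q2,0,R)
state=q2 head=2 tape=B0000[0]1   (q2,0)→(q2,B,L)
state=q2 head=1 tape=B000[0]B1   (q2,0)→(q2,B,L)
state=q2 head=0 tape=B00[0]BB1   (q2,0)→(q2,B,L)
state=q2 head=-1 tape=B0[0]BBB1   (q2,0)→(q2,B,L)
state=q2 head=-2 tape=B[0]BBBB1   (q2,0)→(q2,B,L)
state=q2 head=-3 tape=[B]BBBBB1   (q2,B)→(q0,0,R)
state=q0 head=-2 tape=0[B]BBBB1   (q0,B)→(q2,0,R)
state=q2 head=-1 tape=00[B]BBB1   (q2,B)→(q0,0,R)
state=q0 head=0 tape=000[B]BB1   (q0,B)→(q2,0,R)
state=q2 head=1 tape=0000[B]B1   (q2,B)→(q0,0,R)
state=q0 head=2 tape=00000[B]1   (q0,B)→(q2,0,R)
state=q2 head=3 tape=000000[1]
Cell -3 holds 0 when M halts.

0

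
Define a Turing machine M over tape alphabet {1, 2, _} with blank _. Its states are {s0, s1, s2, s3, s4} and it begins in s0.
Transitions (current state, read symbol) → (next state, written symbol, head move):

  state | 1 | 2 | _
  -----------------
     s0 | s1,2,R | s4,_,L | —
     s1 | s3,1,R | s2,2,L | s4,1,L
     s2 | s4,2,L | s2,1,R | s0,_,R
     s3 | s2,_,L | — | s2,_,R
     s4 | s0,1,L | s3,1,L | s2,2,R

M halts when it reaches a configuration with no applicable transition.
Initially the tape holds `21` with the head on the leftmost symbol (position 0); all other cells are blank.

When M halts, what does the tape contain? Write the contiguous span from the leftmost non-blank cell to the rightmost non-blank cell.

21_11

s0 | __[2]1___   read 2 → write _, move L, go to s4
s4 | _[_]_1___   read _ → write 2, move R, go to s2
s2 | _2[_]1___   read _ → write _, move R, go to s0
s0 | _2_[1]___   read 1 → write 2, move R, go to s1
s1 | _2_2[_]__   read _ → write 1, move L, go to s4
s4 | _2_[2]1__   read 2 → write 1, move L, go to s3
s3 | _2[_]11__   read _ → write _, move R, go to s2
s2 | _2_[1]1__   read 1 → write 2, move L, go to s4
s4 | _2[_]21__   read _ → write 2, move R, go to s2
s2 | _22[2]1__   read 2 → write 1, move R, go to s2
s2 | _221[1]__   read 1 → write 2, move L, go to s4
s4 | _22[1]2__   read 1 → write 1, move L, go to s0
s0 | _2[2]12__   read 2 → write _, move L, go to s4
s4 | _[2]_12__   read 2 → write 1, move L, go to s3
s3 | [_]1_12__   read _ → write _, move R, go to s2
s2 | _[1]_12__   read 1 → write 2, move L, go to s4
s4 | [_]2_12__   read _ → write 2, move R, go to s2
s2 | 2[2]_12__   read 2 → write 1, move R, go to s2
s2 | 21[_]12__   read _ → write _, move R, go to s0
s0 | 21_[1]2__   read 1 → write 2, move R, go to s1
s1 | 21_2[2]__   read 2 → write 2, move L, go to s2
s2 | 21_[2]2__   read 2 → write 1, move R, go to s2
s2 | 21_1[2]__   read 2 → write 1, move R, go to s2
s2 | 21_11[_]_   read _ → write _, move R, go to s0
s0 | 21_11_[_]
The non-blank tape span at halt is 21_11.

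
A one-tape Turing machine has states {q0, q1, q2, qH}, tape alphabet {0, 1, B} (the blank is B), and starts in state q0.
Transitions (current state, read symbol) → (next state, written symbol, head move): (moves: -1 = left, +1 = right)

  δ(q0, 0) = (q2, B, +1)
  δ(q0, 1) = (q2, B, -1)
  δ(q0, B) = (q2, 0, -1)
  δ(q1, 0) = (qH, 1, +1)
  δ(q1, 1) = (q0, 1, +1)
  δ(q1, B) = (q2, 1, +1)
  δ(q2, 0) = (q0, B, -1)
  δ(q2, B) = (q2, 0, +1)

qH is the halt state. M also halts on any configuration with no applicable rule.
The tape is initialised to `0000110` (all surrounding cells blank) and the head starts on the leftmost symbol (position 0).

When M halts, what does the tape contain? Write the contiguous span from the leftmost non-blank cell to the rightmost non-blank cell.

q0 | B[0]000110   read 0 → write B, move +1, go to q2
q2 | BB[0]00110   read 0 → write B, move -1, go to q0
q0 | B[B]B00110   read B → write 0, move -1, go to q2
q2 | [B]0B00110   read B → write 0, move +1, go to q2
q2 | 0[0]B00110   read 0 → write B, move -1, go to q0
q0 | [0]BB00110   read 0 → write B, move +1, go to q2
q2 | B[B]B00110   read B → write 0, move +1, go to q2
q2 | B0[B]00110   read B → write 0, move +1, go to q2
q2 | B00[0]0110   read 0 → write B, move -1, go to q0
q0 | B0[0]B0110   read 0 → write B, move +1, go to q2
q2 | B0B[B]0110   read B → write 0, move +1, go to q2
q2 | B0B0[0]110   read 0 → write B, move -1, go to q0
q0 | B0B[0]B110   read 0 → write B, move +1, go to q2
q2 | B0BB[B]110   read B → write 0, move +1, go to q2
q2 | B0BB0[1]10
The non-blank tape span at halt is 0BB0110.

0BB0110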